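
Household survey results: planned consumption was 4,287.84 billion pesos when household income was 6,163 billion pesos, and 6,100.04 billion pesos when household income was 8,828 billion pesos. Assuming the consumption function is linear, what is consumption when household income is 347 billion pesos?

MPC = (6100.04 − 4287.84)/(8828 − 6163) = 1812.2/2665 = 0.68
a = 4287.84 − 0.68(6163) = 4287.84 − 4190.84 = 97
C = 97 + 0.68(347) = 97 + 235.96 = 332.96

C = 332.96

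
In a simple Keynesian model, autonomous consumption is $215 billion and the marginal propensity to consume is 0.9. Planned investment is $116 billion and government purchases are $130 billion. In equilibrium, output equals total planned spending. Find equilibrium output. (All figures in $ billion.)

Y = 4610

Y = C + I + G = 215 + 0.9Y + 116 + 130
Y − 0.9Y = 461
0.1Y = 461, so Y = 461/0.1 = 4610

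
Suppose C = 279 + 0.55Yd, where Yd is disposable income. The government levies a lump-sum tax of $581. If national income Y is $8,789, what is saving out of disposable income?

Yd = Y − T = 8789 − 581 = 8208
C = 279 + 0.55(8208) = 279 + 4514.4 = 4793.4
S = Yd − C = 8208 − 4793.4 = 3414.6

S = 3414.6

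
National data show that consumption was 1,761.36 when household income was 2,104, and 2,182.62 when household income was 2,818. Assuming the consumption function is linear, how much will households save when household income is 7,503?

MPC = (2182.62 − 1761.36)/(2818 − 2104) = 421.26/714 = 0.59
a = 1761.36 − 0.59(2104) = 1761.36 − 1241.36 = 520
C = 520 + 0.59(7503) = 4946.77
S = 7503 − 4946.77 = 2556.23

S = 2556.23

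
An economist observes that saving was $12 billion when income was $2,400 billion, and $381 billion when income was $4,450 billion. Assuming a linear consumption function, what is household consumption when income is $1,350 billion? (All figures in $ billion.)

MPS = ΔS/ΔY = (381 − 12)/(4450 − 2400) = 369/2050 = 0.18
MPC = 1 − MPS = 0.82
Autonomous saving = 12 − 0.18(2400) = -420, so a = 420
C = 420 + 0.82(1350) = 420 + 1107 = 1527

C = 1527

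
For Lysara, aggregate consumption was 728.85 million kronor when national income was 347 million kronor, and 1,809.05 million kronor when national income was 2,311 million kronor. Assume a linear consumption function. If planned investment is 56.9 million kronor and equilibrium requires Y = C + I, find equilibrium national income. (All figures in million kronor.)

MPC = (1809.05 − 728.85)/(2311 − 347) = 1080.2/1964 = 0.55
a = 728.85 − 0.55(347) = 538
Equilibrium: Y = 538 + 0.55Y + 56.9
0.45Y = 594.9, so Y = 594.9/0.45 = 1322

Y = 1322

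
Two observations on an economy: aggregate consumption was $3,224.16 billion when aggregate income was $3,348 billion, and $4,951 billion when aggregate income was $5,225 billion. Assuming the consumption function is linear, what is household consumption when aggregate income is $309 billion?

MPC = (4951 − 3224.16)/(5225 − 3348) = 1726.84/1877 = 0.92
a = 3224.16 − 0.92(3348) = 3224.16 − 3080.16 = 144
C = 144 + 0.92(309) = 144 + 284.28 = 428.28

C = 428.28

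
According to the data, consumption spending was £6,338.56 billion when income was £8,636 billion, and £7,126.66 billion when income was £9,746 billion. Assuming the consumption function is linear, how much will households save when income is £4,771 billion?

MPC = (7126.66 − 6338.56)/(9746 − 8636) = 788.1/1110 = 0.71
a = 6338.56 − 0.71(8636) = 6338.56 − 6131.56 = 207
C = 207 + 0.71(4771) = 3594.41
S = 4771 − 3594.41 = 1176.59

S = 1176.59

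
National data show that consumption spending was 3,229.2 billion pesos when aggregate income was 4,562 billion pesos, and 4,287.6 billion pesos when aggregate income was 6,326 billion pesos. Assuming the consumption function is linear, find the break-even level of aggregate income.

MPC = (4287.6 − 3229.2)/(6326 − 4562) = 1058.4/1764 = 0.6
a = 3229.2 − 0.6(4562) = 3229.2 − 2737.2 = 492
Break-even: Y = a/(1−MPC) = 492/0.4 = 1230

Y = 1230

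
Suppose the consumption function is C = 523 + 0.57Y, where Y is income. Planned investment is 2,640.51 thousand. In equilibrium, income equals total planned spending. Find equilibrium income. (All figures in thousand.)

Y = C + I = 523 + 0.57Y + 2640.51
Y − 0.57Y = 3163.51
0.43Y = 3163.51, so Y = 3163.51/0.43 = 7357

Y = 7357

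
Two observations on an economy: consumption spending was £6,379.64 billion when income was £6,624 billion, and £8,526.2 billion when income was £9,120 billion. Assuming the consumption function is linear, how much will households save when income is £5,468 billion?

MPC = (8526.2 − 6379.64)/(9120 − 6624) = 2146.56/2496 = 0.86
a = 6379.64 − 0.86(6624) = 6379.64 − 5696.64 = 683
C = 683 + 0.86(5468) = 5385.48
S = 5468 − 5385.48 = 82.52

S = 82.52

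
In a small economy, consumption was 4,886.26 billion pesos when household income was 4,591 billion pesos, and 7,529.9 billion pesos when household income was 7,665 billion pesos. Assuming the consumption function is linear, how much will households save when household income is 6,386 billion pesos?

S = -43.96

MPC = (7529.9 − 4886.26)/(7665 − 4591) = 2643.64/3074 = 0.86
a = 4886.26 − 0.86(4591) = 4886.26 − 3948.26 = 938
C = 938 + 0.86(6386) = 6429.96
S = 6386 − 6429.96 = -43.96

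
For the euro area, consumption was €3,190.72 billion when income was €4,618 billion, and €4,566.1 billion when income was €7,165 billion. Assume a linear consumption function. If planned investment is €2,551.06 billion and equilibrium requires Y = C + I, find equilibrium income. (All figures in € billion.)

Y = 7061

MPC = (4566.1 − 3190.72)/(7165 − 4618) = 1375.38/2547 = 0.54
a = 3190.72 − 0.54(4618) = 697
Equilibrium: Y = 697 + 0.54Y + 2551.06
0.46Y = 3248.06, so Y = 3248.06/0.46 = 7061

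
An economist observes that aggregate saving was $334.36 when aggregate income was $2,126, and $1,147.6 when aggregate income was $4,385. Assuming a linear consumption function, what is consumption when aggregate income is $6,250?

MPS = ΔS/ΔY = (1147.6 − 334.36)/(4385 − 2126) = 813.24/2259 = 0.36
MPC = 1 − MPS = 0.64
Autonomous saving = 334.36 − 0.36(2126) = -431, so a = 431
C = 431 + 0.64(6250) = 431 + 4000 = 4431

C = 4431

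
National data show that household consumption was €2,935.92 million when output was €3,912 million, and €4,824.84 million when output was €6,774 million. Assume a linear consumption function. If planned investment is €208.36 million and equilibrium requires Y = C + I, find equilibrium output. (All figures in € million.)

MPC = (4824.84 − 2935.92)/(6774 − 3912) = 1888.92/2862 = 0.66
a = 2935.92 − 0.66(3912) = 354
Equilibrium: Y = 354 + 0.66Y + 208.36
0.34Y = 562.36, so Y = 562.36/0.34 = 1654

Y = 1654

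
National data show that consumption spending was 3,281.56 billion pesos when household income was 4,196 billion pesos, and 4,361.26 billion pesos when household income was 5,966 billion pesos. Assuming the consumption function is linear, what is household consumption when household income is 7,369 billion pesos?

MPC = (4361.26 − 3281.56)/(5966 − 4196) = 1079.7/1770 = 0.61
a = 3281.56 − 0.61(4196) = 3281.56 − 2559.56 = 722
C = 722 + 0.61(7369) = 722 + 4495.09 = 5217.09

C = 5217.09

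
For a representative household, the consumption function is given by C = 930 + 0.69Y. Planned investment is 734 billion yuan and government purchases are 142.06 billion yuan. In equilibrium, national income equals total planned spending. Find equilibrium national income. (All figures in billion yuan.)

Y = C + I + G = 930 + 0.69Y + 734 + 142.06
Y − 0.69Y = 1806.06
0.31Y = 1806.06, so Y = 1806.06/0.31 = 5826

Y = 5826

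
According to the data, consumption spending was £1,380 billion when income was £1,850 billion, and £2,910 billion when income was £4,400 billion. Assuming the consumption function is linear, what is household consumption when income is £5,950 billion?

MPC = (2910 − 1380)/(4400 − 1850) = 1530/2550 = 0.6
a = 1380 − 0.6(1850) = 1380 − 1110 = 270
C = 270 + 0.6(5950) = 270 + 3570 = 3840

C = 3840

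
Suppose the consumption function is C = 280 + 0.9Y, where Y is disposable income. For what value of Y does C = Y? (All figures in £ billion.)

Y = 2800

At break-even, C = Y: 280 + 0.9Y = Y
0.1Y = 280, so Y = 280/0.1 = 2800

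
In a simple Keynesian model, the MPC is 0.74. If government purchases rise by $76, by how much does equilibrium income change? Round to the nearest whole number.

The multiplier is 1/(1 − MPC) = 1/0.26.
ΔY = 76/0.26 = 292.31 ≈ 292

ΔY ≈ 292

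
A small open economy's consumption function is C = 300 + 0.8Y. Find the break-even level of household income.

Y = 1500

At break-even, C = Y: 300 + 0.8Y = Y
0.2Y = 300, so Y = 300/0.2 = 1500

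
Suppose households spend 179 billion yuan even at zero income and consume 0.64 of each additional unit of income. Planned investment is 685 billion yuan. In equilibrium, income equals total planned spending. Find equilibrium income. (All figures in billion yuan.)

Y = 2400

Y = C + I = 179 + 0.64Y + 685
Y − 0.64Y = 864
0.36Y = 864, so Y = 864/0.36 = 2400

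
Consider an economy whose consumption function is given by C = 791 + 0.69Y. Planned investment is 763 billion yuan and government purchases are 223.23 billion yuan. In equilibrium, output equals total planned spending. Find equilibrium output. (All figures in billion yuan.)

Y = 5733

Y = C + I + G = 791 + 0.69Y + 763 + 223.23
Y − 0.69Y = 1777.23
0.31Y = 1777.23, so Y = 1777.23/0.31 = 5733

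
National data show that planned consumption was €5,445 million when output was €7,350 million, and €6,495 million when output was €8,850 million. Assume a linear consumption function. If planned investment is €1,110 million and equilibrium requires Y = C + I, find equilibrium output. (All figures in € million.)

MPC = (6495 − 5445)/(8850 − 7350) = 1050/1500 = 0.7
a = 5445 − 0.7(7350) = 300
Equilibrium: Y = 300 + 0.7Y + 1110
0.3Y = 1410, so Y = 1410/0.3 = 4700

Y = 4700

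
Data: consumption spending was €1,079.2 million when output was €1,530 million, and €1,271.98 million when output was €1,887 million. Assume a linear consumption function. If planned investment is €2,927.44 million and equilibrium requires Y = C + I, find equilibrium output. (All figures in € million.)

Y = 6914

MPC = (1271.98 − 1079.2)/(1887 − 1530) = 192.78/357 = 0.54
a = 1079.2 − 0.54(1530) = 253
Equilibrium: Y = 253 + 0.54Y + 2927.44
0.46Y = 3180.44, so Y = 3180.44/0.46 = 6914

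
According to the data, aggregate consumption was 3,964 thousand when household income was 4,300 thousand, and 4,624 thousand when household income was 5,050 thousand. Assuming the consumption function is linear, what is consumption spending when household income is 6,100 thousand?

MPC = (4624 − 3964)/(5050 − 4300) = 660/750 = 0.88
a = 3964 − 0.88(4300) = 3964 − 3784 = 180
C = 180 + 0.88(6100) = 180 + 5368 = 5548

C = 5548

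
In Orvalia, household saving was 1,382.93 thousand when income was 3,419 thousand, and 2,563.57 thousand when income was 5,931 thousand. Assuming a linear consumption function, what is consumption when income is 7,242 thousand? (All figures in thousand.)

MPS = ΔS/ΔY = (2563.57 − 1382.93)/(5931 − 3419) = 1180.64/2512 = 0.47
MPC = 1 − MPS = 0.53
Autonomous saving = 1382.93 − 0.47(3419) = -224, so a = 224
C = 224 + 0.53(7242) = 224 + 3838.26 = 4062.26

C = 4062.26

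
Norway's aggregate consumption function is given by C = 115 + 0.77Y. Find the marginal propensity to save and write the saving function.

MPS = 1 − MPC = 1 − 0.77 = 0.23
S = Y − C = -115 + 0.23Y

MPS = 0.23; S = -115 + 0.23Y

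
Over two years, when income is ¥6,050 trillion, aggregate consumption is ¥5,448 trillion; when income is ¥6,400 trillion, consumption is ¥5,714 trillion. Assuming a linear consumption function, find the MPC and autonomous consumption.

MPC = ΔC/ΔY = (5714 − 5448)/(6400 − 6050) = 266/350 = 0.76
a = C − MPC·Y = 5448 − 0.76(6050) = 5448 − 4598 = 850

MPC = 0.76; a = 850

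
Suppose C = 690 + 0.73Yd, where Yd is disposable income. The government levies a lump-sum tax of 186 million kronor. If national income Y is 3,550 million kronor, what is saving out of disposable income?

S = 218.28

Yd = Y − T = 3550 − 186 = 3364
C = 690 + 0.73(3364) = 690 + 2455.72 = 3145.72
S = Yd − C = 3364 − 3145.72 = 218.28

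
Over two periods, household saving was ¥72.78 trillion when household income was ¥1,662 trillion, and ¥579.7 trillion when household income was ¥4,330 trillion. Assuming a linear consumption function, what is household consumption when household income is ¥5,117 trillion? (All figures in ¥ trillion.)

C = 4387.77

MPS = ΔS/ΔY = (579.7 − 72.78)/(4330 − 1662) = 506.92/2668 = 0.19
MPC = 1 − MPS = 0.81
Autonomous saving = 72.78 − 0.19(1662) = -243, so a = 243
C = 243 + 0.81(5117) = 243 + 4144.77 = 4387.77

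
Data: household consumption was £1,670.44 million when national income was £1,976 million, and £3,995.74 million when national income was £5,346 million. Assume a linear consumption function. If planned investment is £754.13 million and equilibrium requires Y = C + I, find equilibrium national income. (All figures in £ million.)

MPC = (3995.74 − 1670.44)/(5346 − 1976) = 2325.3/3370 = 0.69
a = 1670.44 − 0.69(1976) = 307
Equilibrium: Y = 307 + 0.69Y + 754.13
0.31Y = 1061.13, so Y = 1061.13/0.31 = 3423

Y = 3423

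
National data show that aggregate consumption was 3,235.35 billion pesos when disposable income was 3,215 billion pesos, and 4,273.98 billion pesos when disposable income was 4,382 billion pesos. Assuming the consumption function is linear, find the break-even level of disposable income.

MPC = (4273.98 − 3235.35)/(4382 − 3215) = 1038.63/1167 = 0.89
a = 3235.35 − 0.89(3215) = 3235.35 − 2861.35 = 374
Break-even: Y = a/(1−MPC) = 374/0.11 = 3400

Y = 3400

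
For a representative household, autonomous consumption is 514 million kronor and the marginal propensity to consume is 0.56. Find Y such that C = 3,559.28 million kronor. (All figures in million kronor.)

Y = 5438

514 + 0.56Y = 3559.28
0.56Y = 3045.28, so Y = 3045.28/0.56 = 5438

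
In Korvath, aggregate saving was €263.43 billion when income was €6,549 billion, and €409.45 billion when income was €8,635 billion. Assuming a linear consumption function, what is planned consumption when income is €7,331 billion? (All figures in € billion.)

MPS = ΔS/ΔY = (409.45 − 263.43)/(8635 − 6549) = 146.02/2086 = 0.07
MPC = 1 − MPS = 0.93
Autonomous saving = 263.43 − 0.07(6549) = -195, so a = 195
C = 195 + 0.93(7331) = 195 + 6817.83 = 7012.83

C = 7012.83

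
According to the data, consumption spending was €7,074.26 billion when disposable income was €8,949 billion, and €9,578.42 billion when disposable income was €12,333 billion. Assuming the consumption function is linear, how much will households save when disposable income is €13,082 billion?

S = 2949.32

MPC = (9578.42 − 7074.26)/(12333 − 8949) = 2504.16/3384 = 0.74
a = 7074.26 − 0.74(8949) = 7074.26 − 6622.26 = 452
C = 452 + 0.74(13082) = 10132.68
S = 13082 − 10132.68 = 2949.32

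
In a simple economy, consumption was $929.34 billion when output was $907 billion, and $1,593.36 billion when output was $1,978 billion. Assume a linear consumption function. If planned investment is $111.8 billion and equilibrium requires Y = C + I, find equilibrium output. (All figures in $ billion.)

Y = 1260

MPC = (1593.36 − 929.34)/(1978 − 907) = 664.02/1071 = 0.62
a = 929.34 − 0.62(907) = 367
Equilibrium: Y = 367 + 0.62Y + 111.8
0.38Y = 478.8, so Y = 478.8/0.38 = 1260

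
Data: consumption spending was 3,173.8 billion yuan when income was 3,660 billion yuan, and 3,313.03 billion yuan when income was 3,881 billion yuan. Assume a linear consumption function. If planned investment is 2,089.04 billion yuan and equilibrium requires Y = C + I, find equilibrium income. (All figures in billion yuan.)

MPC = (3313.03 − 3173.8)/(3881 − 3660) = 139.23/221 = 0.63
a = 3173.8 − 0.63(3660) = 868
Equilibrium: Y = 868 + 0.63Y + 2089.04
0.37Y = 2957.04, so Y = 2957.04/0.37 = 7992

Y = 7992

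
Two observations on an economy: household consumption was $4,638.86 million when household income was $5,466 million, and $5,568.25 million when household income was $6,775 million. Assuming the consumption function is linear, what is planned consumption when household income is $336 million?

C = 996.56

MPC = (5568.25 − 4638.86)/(6775 − 5466) = 929.39/1309 = 0.71
a = 4638.86 − 0.71(5466) = 4638.86 − 3880.86 = 758
C = 758 + 0.71(336) = 758 + 238.56 = 996.56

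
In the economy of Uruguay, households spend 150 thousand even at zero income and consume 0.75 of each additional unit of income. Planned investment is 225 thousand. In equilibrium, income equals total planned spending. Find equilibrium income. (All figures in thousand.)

Y = 1500

Y = C + I = 150 + 0.75Y + 225
Y − 0.75Y = 375
0.25Y = 375, so Y = 375/0.25 = 1500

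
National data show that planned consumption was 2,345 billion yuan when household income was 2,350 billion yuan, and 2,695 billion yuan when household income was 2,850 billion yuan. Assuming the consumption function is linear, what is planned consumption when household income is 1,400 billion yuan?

C = 1680

MPC = (2695 − 2345)/(2850 − 2350) = 350/500 = 0.7
a = 2345 − 0.7(2350) = 2345 − 1645 = 700
C = 700 + 0.7(1400) = 700 + 980 = 1680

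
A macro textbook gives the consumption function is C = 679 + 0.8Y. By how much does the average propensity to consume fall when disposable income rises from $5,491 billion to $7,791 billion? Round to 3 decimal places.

At Y = 5491: C = 679 + 0.8(5491) = 5071.8, APC = 5071.8/5491 = 0.9237
At Y = 7791: C = 6911.8, APC = 6911.8/7791 = 0.8872
Fall in APC = 0.9237 − 0.8872 = 0.0365 ≈ 0.037

ΔAPC = 0.037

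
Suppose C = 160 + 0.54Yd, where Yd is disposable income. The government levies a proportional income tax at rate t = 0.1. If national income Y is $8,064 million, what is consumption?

Yd = (1 − 0.1)(8064) = 0.9(8064) = 7257.6
C = 160 + 0.54(7257.6) = 160 + 3919.104 = 4079.104

C = 4079.104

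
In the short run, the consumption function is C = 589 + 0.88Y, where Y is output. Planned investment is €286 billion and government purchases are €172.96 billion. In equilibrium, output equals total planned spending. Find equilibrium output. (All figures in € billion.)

Y = C + I + G = 589 + 0.88Y + 286 + 172.96
Y − 0.88Y = 1047.96
0.12Y = 1047.96, so Y = 1047.96/0.12 = 8733

Y = 8733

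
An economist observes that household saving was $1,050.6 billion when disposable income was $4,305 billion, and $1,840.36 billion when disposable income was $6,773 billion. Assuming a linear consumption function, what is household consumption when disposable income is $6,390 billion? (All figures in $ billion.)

MPS = ΔS/ΔY = (1840.36 − 1050.6)/(6773 − 4305) = 789.76/2468 = 0.32
MPC = 1 − MPS = 0.68
Autonomous saving = 1050.6 − 0.32(4305) = -327, so a = 327
C = 327 + 0.68(6390) = 327 + 4345.2 = 4672.2

C = 4672.2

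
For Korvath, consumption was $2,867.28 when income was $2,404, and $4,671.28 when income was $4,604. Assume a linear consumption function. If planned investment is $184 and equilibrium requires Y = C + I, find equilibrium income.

Y = 6000

MPC = (4671.28 − 2867.28)/(4604 − 2404) = 1804/2200 = 0.82
a = 2867.28 − 0.82(2404) = 896
Equilibrium: Y = 896 + 0.82Y + 184
0.18Y = 1080, so Y = 1080/0.18 = 6000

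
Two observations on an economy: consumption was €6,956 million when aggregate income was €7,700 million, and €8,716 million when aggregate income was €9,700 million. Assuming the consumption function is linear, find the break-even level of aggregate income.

Y = 1500

MPC = (8716 − 6956)/(9700 − 7700) = 1760/2000 = 0.88
a = 6956 − 0.88(7700) = 6956 − 6776 = 180
Break-even: Y = a/(1−MPC) = 180/0.12 = 1500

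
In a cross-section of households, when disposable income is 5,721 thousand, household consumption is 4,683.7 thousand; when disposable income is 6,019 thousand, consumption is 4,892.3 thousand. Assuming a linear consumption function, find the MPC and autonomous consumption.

MPC = 0.7; a = 679

MPC = ΔC/ΔY = (4892.3 − 4683.7)/(6019 − 5721) = 208.6/298 = 0.7
a = C − MPC·Y = 4683.7 − 0.7(5721) = 4683.7 − 4004.7 = 679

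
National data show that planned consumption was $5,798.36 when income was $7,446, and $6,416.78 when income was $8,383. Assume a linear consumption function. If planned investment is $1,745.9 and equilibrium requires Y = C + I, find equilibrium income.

Y = 7735

MPC = (6416.78 − 5798.36)/(8383 − 7446) = 618.42/937 = 0.66
a = 5798.36 − 0.66(7446) = 884
Equilibrium: Y = 884 + 0.66Y + 1745.9
0.34Y = 2629.9, so Y = 2629.9/0.34 = 7735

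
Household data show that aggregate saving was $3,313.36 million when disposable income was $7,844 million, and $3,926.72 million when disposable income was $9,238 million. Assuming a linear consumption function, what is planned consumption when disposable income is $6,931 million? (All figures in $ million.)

MPS = ΔS/ΔY = (3926.72 − 3313.36)/(9238 − 7844) = 613.36/1394 = 0.44
MPC = 1 − MPS = 0.56
Autonomous saving = 3313.36 − 0.44(7844) = -138, so a = 138
C = 138 + 0.56(6931) = 138 + 3881.36 = 4019.36

C = 4019.36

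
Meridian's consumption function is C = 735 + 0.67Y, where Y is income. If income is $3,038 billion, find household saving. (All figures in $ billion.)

S = 267.54

C = 735 + 0.67(3038) = 735 + 2035.46 = 2770.46
S = Y − C = 3038 − 2770.46 = 267.54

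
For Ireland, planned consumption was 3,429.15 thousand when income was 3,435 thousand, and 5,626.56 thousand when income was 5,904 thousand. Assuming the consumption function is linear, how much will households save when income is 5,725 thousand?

MPC = (5626.56 − 3429.15)/(5904 − 3435) = 2197.41/2469 = 0.89
a = 3429.15 − 0.89(3435) = 3429.15 − 3057.15 = 372
C = 372 + 0.89(5725) = 5467.25
S = 5725 − 5467.25 = 257.75

S = 257.75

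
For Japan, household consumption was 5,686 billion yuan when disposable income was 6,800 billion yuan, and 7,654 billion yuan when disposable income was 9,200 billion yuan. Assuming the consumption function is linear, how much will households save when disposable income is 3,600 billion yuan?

S = 538

MPC = (7654 − 5686)/(9200 − 6800) = 1968/2400 = 0.82
a = 5686 − 0.82(6800) = 5686 − 5576 = 110
C = 110 + 0.82(3600) = 3062
S = 3600 − 3062 = 538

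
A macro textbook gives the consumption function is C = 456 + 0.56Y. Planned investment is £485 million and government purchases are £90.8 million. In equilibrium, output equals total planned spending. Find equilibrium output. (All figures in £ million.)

Y = 2345

Y = C + I + G = 456 + 0.56Y + 485 + 90.8
Y − 0.56Y = 1031.8
0.44Y = 1031.8, so Y = 1031.8/0.44 = 2345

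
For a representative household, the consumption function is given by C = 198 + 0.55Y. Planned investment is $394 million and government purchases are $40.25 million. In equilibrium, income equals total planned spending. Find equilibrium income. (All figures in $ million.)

Y = C + I + G = 198 + 0.55Y + 394 + 40.25
Y − 0.55Y = 632.25
0.45Y = 632.25, so Y = 632.25/0.45 = 1405

Y = 1405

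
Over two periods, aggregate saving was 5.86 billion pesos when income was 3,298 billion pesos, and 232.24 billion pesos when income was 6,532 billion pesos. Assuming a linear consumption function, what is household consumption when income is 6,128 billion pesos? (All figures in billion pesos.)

C = 5924.04

MPS = ΔS/ΔY = (232.24 − 5.86)/(6532 − 3298) = 226.38/3234 = 0.07
MPC = 1 − MPS = 0.93
Autonomous saving = 5.86 − 0.07(3298) = -225, so a = 225
C = 225 + 0.93(6128) = 225 + 5699.04 = 5924.04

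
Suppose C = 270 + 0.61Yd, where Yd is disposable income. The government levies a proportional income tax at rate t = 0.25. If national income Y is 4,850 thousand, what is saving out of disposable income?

S = 1148.625

Yd = (1 − 0.25)(4850) = 0.75(4850) = 3637.5
C = 270 + 0.61(3637.5) = 270 + 2218.875 = 2488.875
S = Yd − C = 3637.5 − 2488.875 = 1148.625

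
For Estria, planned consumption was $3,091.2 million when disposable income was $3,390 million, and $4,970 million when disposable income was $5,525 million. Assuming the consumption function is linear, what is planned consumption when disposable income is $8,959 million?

MPC = (4970 − 3091.2)/(5525 − 3390) = 1878.8/2135 = 0.88
a = 3091.2 − 0.88(3390) = 3091.2 − 2983.2 = 108
C = 108 + 0.88(8959) = 108 + 7883.92 = 7991.92

C = 7991.92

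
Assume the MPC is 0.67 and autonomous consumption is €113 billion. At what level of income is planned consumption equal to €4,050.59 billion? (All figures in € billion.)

113 + 0.67Y = 4050.59
0.67Y = 3937.59, so Y = 3937.59/0.67 = 5877

Y = 5877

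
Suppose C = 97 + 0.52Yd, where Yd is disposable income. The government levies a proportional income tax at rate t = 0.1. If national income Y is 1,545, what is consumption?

Yd = (1 − 0.1)(1545) = 0.9(1545) = 1390.5
C = 97 + 0.52(1390.5) = 97 + 723.06 = 820.06

C = 820.06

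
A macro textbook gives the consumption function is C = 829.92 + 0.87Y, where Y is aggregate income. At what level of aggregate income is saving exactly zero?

Y = 6384

At break-even, C = Y: 829.92 + 0.87Y = Y
0.13Y = 829.92, so Y = 829.92/0.13 = 6384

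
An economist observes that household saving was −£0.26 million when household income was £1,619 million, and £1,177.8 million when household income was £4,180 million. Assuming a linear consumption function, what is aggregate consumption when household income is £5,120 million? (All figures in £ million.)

C = 3509.8

MPS = ΔS/ΔY = (1177.8 − (-0.26))/(4180 − 1619) = 1178.06/2561 = 0.46
MPC = 1 − MPS = 0.54
Autonomous saving = -0.26 − 0.46(1619) = -745, so a = 745
C = 745 + 0.54(5120) = 745 + 2764.8 = 3509.8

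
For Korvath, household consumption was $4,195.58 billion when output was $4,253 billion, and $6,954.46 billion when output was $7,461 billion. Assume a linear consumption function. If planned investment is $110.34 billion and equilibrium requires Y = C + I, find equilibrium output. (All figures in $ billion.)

MPC = (6954.46 − 4195.58)/(7461 − 4253) = 2758.88/3208 = 0.86
a = 4195.58 − 0.86(4253) = 538
Equilibrium: Y = 538 + 0.86Y + 110.34
0.14Y = 648.34, so Y = 648.34/0.14 = 4631

Y = 4631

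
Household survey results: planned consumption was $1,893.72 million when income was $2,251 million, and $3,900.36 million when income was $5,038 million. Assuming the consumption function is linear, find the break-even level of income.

MPC = (3900.36 − 1893.72)/(5038 − 2251) = 2006.64/2787 = 0.72
a = 1893.72 − 0.72(2251) = 1893.72 − 1620.72 = 273
Break-even: Y = a/(1−MPC) = 273/0.28 = 975

Y = 975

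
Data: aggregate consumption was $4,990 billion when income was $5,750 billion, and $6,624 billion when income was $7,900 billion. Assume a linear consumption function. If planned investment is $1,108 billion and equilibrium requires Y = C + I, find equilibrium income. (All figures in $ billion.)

MPC = (6624 − 4990)/(7900 − 5750) = 1634/2150 = 0.76
a = 4990 − 0.76(5750) = 620
Equilibrium: Y = 620 + 0.76Y + 1108
0.24Y = 1728, so Y = 1728/0.24 = 7200

Y = 7200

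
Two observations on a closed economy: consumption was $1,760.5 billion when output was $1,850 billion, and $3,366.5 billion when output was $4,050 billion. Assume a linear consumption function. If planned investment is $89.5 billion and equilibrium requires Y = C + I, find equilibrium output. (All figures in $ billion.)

Y = 1850

MPC = (3366.5 − 1760.5)/(4050 − 1850) = 1606/2200 = 0.73
a = 1760.5 − 0.73(1850) = 410
Equilibrium: Y = 410 + 0.73Y + 89.5
0.27Y = 499.5, so Y = 499.5/0.27 = 1850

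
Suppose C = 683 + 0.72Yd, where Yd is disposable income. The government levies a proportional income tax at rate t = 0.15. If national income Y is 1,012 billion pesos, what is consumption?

Yd = (1 − 0.15)(1012) = 0.85(1012) = 860.2
C = 683 + 0.72(860.2) = 683 + 619.344 = 1302.344

C = 1302.344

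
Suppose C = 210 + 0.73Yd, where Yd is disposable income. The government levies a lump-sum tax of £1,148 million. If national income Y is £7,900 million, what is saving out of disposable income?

Yd = Y − T = 7900 − 1148 = 6752
C = 210 + 0.73(6752) = 210 + 4928.96 = 5138.96
S = Yd − C = 6752 − 5138.96 = 1613.04

S = 1613.04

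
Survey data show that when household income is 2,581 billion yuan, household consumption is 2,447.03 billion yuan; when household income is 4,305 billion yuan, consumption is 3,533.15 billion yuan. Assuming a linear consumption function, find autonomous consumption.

MPC = ΔC/ΔY = (3533.15 − 2447.03)/(4305 − 2581) = 1086.12/1724 = 0.63
a = C − MPC·Y = 2447.03 − 0.63(2581) = 2447.03 − 1626.03 = 821

a = 821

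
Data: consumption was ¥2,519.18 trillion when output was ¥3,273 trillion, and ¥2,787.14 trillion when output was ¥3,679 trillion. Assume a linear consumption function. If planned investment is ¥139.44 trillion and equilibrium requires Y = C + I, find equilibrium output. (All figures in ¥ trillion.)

MPC = (2787.14 − 2519.18)/(3679 − 3273) = 267.96/406 = 0.66
a = 2519.18 − 0.66(3273) = 359
Equilibrium: Y = 359 + 0.66Y + 139.44
0.34Y = 498.44, so Y = 498.44/0.34 = 1466

Y = 1466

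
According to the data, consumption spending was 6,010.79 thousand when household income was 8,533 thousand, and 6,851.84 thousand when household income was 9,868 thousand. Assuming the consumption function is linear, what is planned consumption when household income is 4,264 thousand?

MPC = (6851.84 − 6010.79)/(9868 − 8533) = 841.05/1335 = 0.63
a = 6010.79 − 0.63(8533) = 6010.79 − 5375.79 = 635
C = 635 + 0.63(4264) = 635 + 2686.32 = 3321.32

C = 3321.32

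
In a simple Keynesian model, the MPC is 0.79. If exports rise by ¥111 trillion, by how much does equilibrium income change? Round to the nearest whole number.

ΔY ≈ 529

The multiplier is 1/(1 − MPC) = 1/0.21.
ΔY = 111/0.21 = 528.57 ≈ 529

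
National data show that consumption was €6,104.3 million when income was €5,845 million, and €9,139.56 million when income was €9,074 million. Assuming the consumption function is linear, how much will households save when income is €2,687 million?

S = -448.78

MPC = (9139.56 − 6104.3)/(9074 − 5845) = 3035.26/3229 = 0.94
a = 6104.3 − 0.94(5845) = 6104.3 − 5494.3 = 610
C = 610 + 0.94(2687) = 3135.78
S = 2687 − 3135.78 = -448.78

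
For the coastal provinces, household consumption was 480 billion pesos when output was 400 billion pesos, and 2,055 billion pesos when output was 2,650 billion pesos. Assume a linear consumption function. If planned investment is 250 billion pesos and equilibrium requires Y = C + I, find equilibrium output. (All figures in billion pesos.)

Y = 1500

MPC = (2055 − 480)/(2650 − 400) = 1575/2250 = 0.7
a = 480 − 0.7(400) = 200
Equilibrium: Y = 200 + 0.7Y + 250
0.3Y = 450, so Y = 450/0.3 = 1500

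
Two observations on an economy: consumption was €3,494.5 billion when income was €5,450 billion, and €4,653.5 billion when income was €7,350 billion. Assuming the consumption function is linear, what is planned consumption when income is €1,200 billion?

C = 902

MPC = (4653.5 − 3494.5)/(7350 − 5450) = 1159/1900 = 0.61
a = 3494.5 − 0.61(5450) = 3494.5 − 3324.5 = 170
C = 170 + 0.61(1200) = 170 + 732 = 902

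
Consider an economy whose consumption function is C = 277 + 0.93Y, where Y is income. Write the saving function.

S = -277 + 0.07Y

S = Y − C = Y − (277 + 0.93Y) = -277 + (1 − 0.93)Y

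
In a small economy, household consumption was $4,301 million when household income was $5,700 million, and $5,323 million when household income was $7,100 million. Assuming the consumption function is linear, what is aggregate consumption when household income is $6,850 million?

C = 5140.5

MPC = (5323 − 4301)/(7100 − 5700) = 1022/1400 = 0.73
a = 4301 − 0.73(5700) = 4301 − 4161 = 140
C = 140 + 0.73(6850) = 140 + 5000.5 = 5140.5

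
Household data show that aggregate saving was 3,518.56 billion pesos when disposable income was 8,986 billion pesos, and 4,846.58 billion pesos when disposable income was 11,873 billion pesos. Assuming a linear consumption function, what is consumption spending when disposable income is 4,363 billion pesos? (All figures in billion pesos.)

MPS = ΔS/ΔY = (4846.58 − 3518.56)/(11873 − 8986) = 1328.02/2887 = 0.46
MPC = 1 − MPS = 0.54
Autonomous saving = 3518.56 − 0.46(8986) = -615, so a = 615
C = 615 + 0.54(4363) = 615 + 2356.02 = 2971.02

C = 2971.02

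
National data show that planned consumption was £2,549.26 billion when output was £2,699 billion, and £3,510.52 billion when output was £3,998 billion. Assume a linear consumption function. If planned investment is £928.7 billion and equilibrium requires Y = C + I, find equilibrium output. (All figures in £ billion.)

Y = 5695

MPC = (3510.52 − 2549.26)/(3998 − 2699) = 961.26/1299 = 0.74
a = 2549.26 − 0.74(2699) = 552
Equilibrium: Y = 552 + 0.74Y + 928.7
0.26Y = 1480.7, so Y = 1480.7/0.26 = 5695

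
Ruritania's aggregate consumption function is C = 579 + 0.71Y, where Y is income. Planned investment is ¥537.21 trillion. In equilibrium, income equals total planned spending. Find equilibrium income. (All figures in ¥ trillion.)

Y = 3849

Y = C + I = 579 + 0.71Y + 537.21
Y − 0.71Y = 1116.21
0.29Y = 1116.21, so Y = 1116.21/0.29 = 3849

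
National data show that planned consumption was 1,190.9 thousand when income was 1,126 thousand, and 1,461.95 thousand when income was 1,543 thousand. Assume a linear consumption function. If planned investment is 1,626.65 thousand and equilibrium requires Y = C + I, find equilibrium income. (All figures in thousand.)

MPC = (1461.95 − 1190.9)/(1543 − 1126) = 271.05/417 = 0.65
a = 1190.9 − 0.65(1126) = 459
Equilibrium: Y = 459 + 0.65Y + 1626.65
0.35Y = 2085.65, so Y = 2085.65/0.35 = 5959

Y = 5959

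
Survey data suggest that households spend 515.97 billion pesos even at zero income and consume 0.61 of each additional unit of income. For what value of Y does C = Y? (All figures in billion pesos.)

Y = 1323

At break-even, C = Y: 515.97 + 0.61Y = Y
0.39Y = 515.97, so Y = 515.97/0.39 = 1323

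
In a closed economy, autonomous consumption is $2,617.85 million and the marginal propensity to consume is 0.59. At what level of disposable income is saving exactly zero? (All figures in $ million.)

At break-even, C = Y: 2617.85 + 0.59Y = Y
0.41Y = 2617.85, so Y = 2617.85/0.41 = 6385

Y = 6385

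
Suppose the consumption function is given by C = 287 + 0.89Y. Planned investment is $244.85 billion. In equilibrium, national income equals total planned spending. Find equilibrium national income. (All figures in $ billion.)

Y = 4835

Y = C + I = 287 + 0.89Y + 244.85
Y − 0.89Y = 531.85
0.11Y = 531.85, so Y = 531.85/0.11 = 4835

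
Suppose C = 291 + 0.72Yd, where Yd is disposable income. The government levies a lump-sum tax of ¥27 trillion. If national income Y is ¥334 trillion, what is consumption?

C = 512.04

Yd = Y − T = 334 − 27 = 307
C = 291 + 0.72(307) = 291 + 221.04 = 512.04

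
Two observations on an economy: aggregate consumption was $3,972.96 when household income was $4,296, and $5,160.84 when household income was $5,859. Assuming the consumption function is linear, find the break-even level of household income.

MPC = (5160.84 − 3972.96)/(5859 − 4296) = 1187.88/1563 = 0.76
a = 3972.96 − 0.76(4296) = 3972.96 − 3264.96 = 708
Break-even: Y = a/(1−MPC) = 708/0.24 = 2950

Y = 2950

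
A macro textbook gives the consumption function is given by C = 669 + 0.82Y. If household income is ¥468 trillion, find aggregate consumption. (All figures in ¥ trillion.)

C = 1052.76

C = 669 + 0.82(468) = 669 + 383.76 = 1052.76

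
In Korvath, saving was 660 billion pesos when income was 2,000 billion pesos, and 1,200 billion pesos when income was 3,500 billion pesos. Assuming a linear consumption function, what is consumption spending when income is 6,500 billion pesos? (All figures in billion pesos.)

MPS = ΔS/ΔY = (1200 − 660)/(3500 − 2000) = 540/1500 = 0.36
MPC = 1 − MPS = 0.64
Autonomous saving = 660 − 0.36(2000) = -60, so a = 60
C = 60 + 0.64(6500) = 60 + 4160 = 4220

C = 4220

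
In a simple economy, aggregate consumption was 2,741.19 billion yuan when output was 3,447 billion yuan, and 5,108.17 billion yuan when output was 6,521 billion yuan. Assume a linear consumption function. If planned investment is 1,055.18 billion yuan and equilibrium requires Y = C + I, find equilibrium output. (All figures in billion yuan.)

MPC = (5108.17 − 2741.19)/(6521 − 3447) = 2366.98/3074 = 0.77
a = 2741.19 − 0.77(3447) = 87
Equilibrium: Y = 87 + 0.77Y + 1055.18
0.23Y = 1142.18, so Y = 1142.18/0.23 = 4966

Y = 4966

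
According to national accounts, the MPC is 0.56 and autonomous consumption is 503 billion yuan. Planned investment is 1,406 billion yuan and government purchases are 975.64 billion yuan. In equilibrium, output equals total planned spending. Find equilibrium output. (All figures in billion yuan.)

Y = C + I + G = 503 + 0.56Y + 1406 + 975.64
Y − 0.56Y = 2884.64
0.44Y = 2884.64, so Y = 2884.64/0.44 = 6556

Y = 6556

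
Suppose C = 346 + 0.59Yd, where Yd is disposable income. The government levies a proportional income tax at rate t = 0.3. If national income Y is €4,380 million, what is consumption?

Yd = (1 − 0.3)(4380) = 0.7(4380) = 3066
C = 346 + 0.59(3066) = 346 + 1808.94 = 2154.94

C = 2154.94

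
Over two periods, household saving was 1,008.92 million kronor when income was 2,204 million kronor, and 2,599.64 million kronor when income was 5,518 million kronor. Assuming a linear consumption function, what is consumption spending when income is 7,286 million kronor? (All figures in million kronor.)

C = 3837.72

MPS = ΔS/ΔY = (2599.64 − 1008.92)/(5518 − 2204) = 1590.72/3314 = 0.48
MPC = 1 − MPS = 0.52
Autonomous saving = 1008.92 − 0.48(2204) = -49, so a = 49
C = 49 + 0.52(7286) = 49 + 3788.72 = 3837.72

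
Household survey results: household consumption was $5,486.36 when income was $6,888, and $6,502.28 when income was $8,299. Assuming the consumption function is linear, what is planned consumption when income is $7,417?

MPC = (6502.28 − 5486.36)/(8299 − 6888) = 1015.92/1411 = 0.72
a = 5486.36 − 0.72(6888) = 5486.36 − 4959.36 = 527
C = 527 + 0.72(7417) = 527 + 5340.24 = 5867.24

C = 5867.24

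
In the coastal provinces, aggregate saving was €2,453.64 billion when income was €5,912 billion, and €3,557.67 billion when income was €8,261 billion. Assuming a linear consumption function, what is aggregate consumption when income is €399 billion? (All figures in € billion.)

C = 536.47

MPS = ΔS/ΔY = (3557.67 − 2453.64)/(8261 − 5912) = 1104.03/2349 = 0.47
MPC = 1 − MPS = 0.53
Autonomous saving = 2453.64 − 0.47(5912) = -325, so a = 325
C = 325 + 0.53(399) = 325 + 211.47 = 536.47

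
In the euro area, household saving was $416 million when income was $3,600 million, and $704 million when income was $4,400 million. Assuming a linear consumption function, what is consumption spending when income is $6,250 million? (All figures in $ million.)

MPS = ΔS/ΔY = (704 − 416)/(4400 − 3600) = 288/800 = 0.36
MPC = 1 − MPS = 0.64
Autonomous saving = 416 − 0.36(3600) = -880, so a = 880
C = 880 + 0.64(6250) = 880 + 4000 = 4880

C = 4880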